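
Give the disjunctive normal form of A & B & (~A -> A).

A & B

A & B & (~A -> A)
⇔ A & B & (~~A | A)   (eliminate ->)
⇔ A & B & (A | A)   (double negation)
⇔ (A & B & A) | (A & B & A)   (distribute & over |)
⇔ A & B   (simplify)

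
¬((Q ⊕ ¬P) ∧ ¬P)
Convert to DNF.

¬((Q ⊕ ¬P) ∧ ¬P)
≡ ¬(((Q ∧ ¬¬P) ∨ (¬Q ∧ ¬P)) ∧ ¬P)   — expand ⊕
≡ ¬((Q ∧ ¬¬P) ∨ (¬Q ∧ ¬P)) ∨ ¬¬P   — De Morgan
≡ (¬(Q ∧ ¬¬P) ∧ ¬(¬Q ∧ ¬P)) ∨ ¬¬P   — De Morgan
≡ ((¬Q ∨ ¬¬¬P) ∧ ¬(¬Q ∧ ¬P)) ∨ ¬¬P   — De Morgan
≡ ((¬Q ∨ ¬P) ∧ ¬(¬Q ∧ ¬P)) ∨ ¬¬P   — double negation
≡ ((¬Q ∨ ¬P) ∧ (¬¬Q ∨ ¬¬P)) ∨ ¬¬P   — De Morgan
≡ ((¬Q ∨ ¬P) ∧ (Q ∨ ¬¬P)) ∨ ¬¬P   — double negation
≡ ((¬Q ∨ ¬P) ∧ (Q ∨ P)) ∨ ¬¬P   — double negation
≡ ((¬Q ∨ ¬P) ∧ (Q ∨ P)) ∨ P   — double negation
≡ (¬Q ∧ Q) ∨ (¬Q ∧ P) ∨ (¬P ∧ Q) ∨ (¬P ∧ P) ∨ P   — distribute ∧ over ∨
≡ (¬P ∧ Q) ∨ P   — simplify

(¬P ∧ Q) ∨ P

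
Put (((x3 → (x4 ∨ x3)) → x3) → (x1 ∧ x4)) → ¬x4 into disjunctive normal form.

(((x3 → (x4 ∨ x3)) → x3) → (x1 ∧ x4)) → ¬x4
≡ ¬(((x3 → (x4 ∨ x3)) → x3) → (x1 ∧ x4)) ∨ ¬x4   [eliminate →]
≡ ¬(¬((x3 → (x4 ∨ x3)) → x3) ∨ (x1 ∧ x4)) ∨ ¬x4   [eliminate →]
≡ ¬(¬(¬(x3 → (x4 ∨ x3)) ∨ x3) ∨ (x1 ∧ x4)) ∨ ¬x4   [eliminate →]
≡ ¬(¬(¬(¬x3 ∨ x4 ∨ x3) ∨ x3) ∨ (x1 ∧ x4)) ∨ ¬x4   [eliminate →]
≡ (¬¬(¬(¬x3 ∨ x4 ∨ x3) ∨ x3) ∧ ¬(x1 ∧ x4)) ∨ ¬x4   [De Morgan]
≡ ((¬(¬x3 ∨ x4 ∨ x3) ∨ x3) ∧ ¬(x1 ∧ x4)) ∨ ¬x4   [double negation]
≡ (((¬¬x3 ∧ ¬x4 ∧ ¬x3) ∨ x3) ∧ ¬(x1 ∧ x4)) ∨ ¬x4   [De Morgan]
≡ (((x3 ∧ ¬x4 ∧ ¬x3) ∨ x3) ∧ ¬(x1 ∧ x4)) ∨ ¬x4   [double negation]
≡ (((x3 ∧ ¬x4 ∧ ¬x3) ∨ x3) ∧ (¬x1 ∨ ¬x4)) ∨ ¬x4   [De Morgan]
≡ (x3 ∧ ¬x4 ∧ ¬x3 ∧ ¬x1) ∨ (x3 ∧ ¬x4 ∧ ¬x3 ∧ ¬x4) ∨ (x3 ∧ ¬x1) ∨ (x3 ∧ ¬x4) ∨ ¬x4   [distribute ∧ over ∨]
≡ (x3 ∧ ¬x1) ∨ ¬x4   [simplify]

(x3 ∧ ¬x1) ∨ ¬x4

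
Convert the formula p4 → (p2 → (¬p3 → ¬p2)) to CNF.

p4 → (p2 → (¬p3 → ¬p2))
≡ ¬p4 ∨ (p2 → (¬p3 → ¬p2))   — eliminate →
≡ ¬p4 ∨ ¬p2 ∨ (¬p3 → ¬p2)   — eliminate →
≡ ¬p4 ∨ ¬p2 ∨ ¬¬p3 ∨ ¬p2   — eliminate →
≡ ¬p4 ∨ ¬p2 ∨ p3 ∨ ¬p2   — double negation
≡ ¬p4 ∨ ¬p2 ∨ p3   — simplify

¬p4 ∨ ¬p2 ∨ p3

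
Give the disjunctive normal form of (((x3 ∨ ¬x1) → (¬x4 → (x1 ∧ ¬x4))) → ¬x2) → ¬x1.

(¬x3 ∧ x1 ∧ x2) ∨ (x4 ∧ x2) ∨ (x1 ∧ ¬x4 ∧ x2) ∨ ¬x1

(((x3 ∨ ¬x1) → (¬x4 → (x1 ∧ ¬x4))) → ¬x2) → ¬x1
⇔ ¬(((x3 ∨ ¬x1) → (¬x4 → (x1 ∧ ¬x4))) → ¬x2) ∨ ¬x1
⇔ ¬(¬((x3 ∨ ¬x1) → (¬x4 → (x1 ∧ ¬x4))) ∨ ¬x2) ∨ ¬x1
⇔ ¬(¬(¬(x3 ∨ ¬x1) ∨ (¬x4 → (x1 ∧ ¬x4))) ∨ ¬x2) ∨ ¬x1
⇔ ¬(¬(¬(x3 ∨ ¬x1) ∨ ¬¬x4 ∨ (x1 ∧ ¬x4)) ∨ ¬x2) ∨ ¬x1
⇔ (¬¬(¬(x3 ∨ ¬x1) ∨ ¬¬x4 ∨ (x1 ∧ ¬x4)) ∧ ¬¬x2) ∨ ¬x1
⇔ ((¬(x3 ∨ ¬x1) ∨ ¬¬x4 ∨ (x1 ∧ ¬x4)) ∧ ¬¬x2) ∨ ¬x1
⇔ (((¬x3 ∧ ¬¬x1) ∨ ¬¬x4 ∨ (x1 ∧ ¬x4)) ∧ ¬¬x2) ∨ ¬x1
⇔ (((¬x3 ∧ x1) ∨ ¬¬x4 ∨ (x1 ∧ ¬x4)) ∧ ¬¬x2) ∨ ¬x1
⇔ (((¬x3 ∧ x1) ∨ x4 ∨ (x1 ∧ ¬x4)) ∧ ¬¬x2) ∨ ¬x1
⇔ (((¬x3 ∧ x1) ∨ x4 ∨ (x1 ∧ ¬x4)) ∧ x2) ∨ ¬x1
⇔ (¬x3 ∧ x1 ∧ x2) ∨ (x4 ∧ x2) ∨ (x1 ∧ ¬x4 ∧ x2) ∨ ¬x1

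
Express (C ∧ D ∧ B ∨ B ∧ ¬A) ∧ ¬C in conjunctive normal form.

(C ∨ ¬A) ∧ (D ∨ ¬A) ∧ B ∧ ¬C

(C ∧ D ∧ B ∨ B ∧ ¬A) ∧ ¬C
≡ (C ∨ B) ∧ (C ∨ ¬A) ∧ (D ∨ B) ∧ (D ∨ ¬A) ∧ (B ∨ B) ∧ (B ∨ ¬A) ∧ ¬C   [distribute ∨ over ∧]
≡ (C ∨ ¬A) ∧ (D ∨ ¬A) ∧ B ∧ ¬C   [simplify]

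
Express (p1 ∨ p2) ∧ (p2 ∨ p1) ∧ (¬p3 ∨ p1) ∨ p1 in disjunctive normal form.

(p1 ∨ p2) ∧ (p2 ∨ p1) ∧ (¬p3 ∨ p1) ∨ p1
≡ p1 ∧ p2 ∧ ¬p3 ∨ p1 ∧ p2 ∧ p1 ∨ p1 ∧ p1 ∧ ¬p3 ∨ p1 ∧ p1 ∧ p1 ∨ p2 ∧ p2 ∧ ¬p3 ∨ p2 ∧ p2 ∧ p1 ∨ p2 ∧ p1 ∧ ¬p3 ∨ p2 ∧ p1 ∧ p1 ∨ p1   (distribute ∧ over ∨)
≡ p1 ∨ p2 ∧ ¬p3   (simplify)

p1 ∨ p2 ∧ ¬p3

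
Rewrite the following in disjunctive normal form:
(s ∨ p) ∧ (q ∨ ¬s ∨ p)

(s ∧ q) ∨ p

(s ∨ p) ∧ (q ∨ ¬s ∨ p)
≡ (s ∧ q) ∨ (s ∧ ¬s) ∨ (s ∧ p) ∨ (p ∧ q) ∨ (p ∧ ¬s) ∨ (p ∧ p)   — distribute ∧ over ∨
≡ (s ∧ q) ∨ p   — simplify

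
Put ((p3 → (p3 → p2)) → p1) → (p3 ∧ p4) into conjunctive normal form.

((p3 → (p3 → p2)) → p1) → (p3 ∧ p4)
≡ ¬((p3 → (p3 → p2)) → p1) ∨ (p3 ∧ p4)   — eliminate →
≡ ¬(¬(p3 → (p3 → p2)) ∨ p1) ∨ (p3 ∧ p4)   — eliminate →
≡ ¬(¬(¬p3 ∨ (p3 → p2)) ∨ p1) ∨ (p3 ∧ p4)   — eliminate →
≡ ¬(¬(¬p3 ∨ ¬p3 ∨ p2) ∨ p1) ∨ (p3 ∧ p4)   — eliminate →
≡ (¬¬(¬p3 ∨ ¬p3 ∨ p2) ∧ ¬p1) ∨ (p3 ∧ p4)   — De Morgan
≡ ((¬p3 ∨ ¬p3 ∨ p2) ∧ ¬p1) ∨ (p3 ∧ p4)   — double negation
≡ (¬p3 ∨ ¬p3 ∨ p2 ∨ p3) ∧ (¬p3 ∨ ¬p3 ∨ p2 ∨ p4) ∧ (¬p1 ∨ p3) ∧ (¬p1 ∨ p4)   — distribute ∨ over ∧
≡ (¬p3 ∨ p2 ∨ p4) ∧ (¬p1 ∨ p3) ∧ (¬p1 ∨ p4)   — simplify

(¬p3 ∨ p2 ∨ p4) ∧ (¬p1 ∨ p3) ∧ (¬p1 ∨ p4)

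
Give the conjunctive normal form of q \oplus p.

q \oplus p
= (q \lor p) \land \lnot (q \land p)   [expand \oplus]
= (q \lor p) \land (\lnot q \lor \lnot p)   [De Morgan]

(q \lor p) \land (\lnot q \lor \lnot p)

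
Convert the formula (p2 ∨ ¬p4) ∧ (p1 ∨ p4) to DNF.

(p2 ∧ p1) ∨ (p2 ∧ p4) ∨ (¬p4 ∧ p1)

(p2 ∨ ¬p4) ∧ (p1 ∨ p4)
= (p2 ∧ p1) ∨ (p2 ∧ p4) ∨ (¬p4 ∧ p1) ∨ (¬p4 ∧ p4)   (distribute ∧ over ∨)
= (p2 ∧ p1) ∨ (p2 ∧ p4) ∨ (¬p4 ∧ p1)   (simplify)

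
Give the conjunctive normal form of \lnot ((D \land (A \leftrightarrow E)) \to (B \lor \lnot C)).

D \land (\lnot A \lor E) \land (\lnot E \lor A) \land \lnot B \land C

\lnot ((D \land (A \leftrightarrow E)) \to (B \lor \lnot C))
≡ \lnot (\lnot (D \land (A \leftrightarrow E)) \lor B \lor \lnot C)   [eliminate \to]
≡ \lnot (\lnot (D \land (A \to E) \land (E \to A)) \lor B \lor \lnot C)   [eliminate \leftrightarrow]
≡ \lnot (\lnot (D \land (\lnot A \lor E) \land (E \to A)) \lor B \lor \lnot C)   [eliminate \to]
≡ \lnot (\lnot (D \land (\lnot A \lor E) \land (\lnot E \lor A)) \lor B \lor \lnot C)   [eliminate \to]
≡ \lnot \lnot (D \land (\lnot A \lor E) \land (\lnot E \lor A)) \land \lnot B \land \lnot \lnot C   [De Morgan]
≡ D \land (\lnot A \lor E) \land (\lnot E \lor A) \land \lnot B \land \lnot \lnot C   [double negation]
≡ D \land (\lnot A \lor E) \land (\lnot E \lor A) \land \lnot B \land C   [double negation]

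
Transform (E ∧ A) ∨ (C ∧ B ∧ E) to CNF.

E ∧ (A ∨ C) ∧ (A ∨ B)

(E ∧ A) ∨ (C ∧ B ∧ E)
≡ (E ∨ C) ∧ (E ∨ B) ∧ (E ∨ E) ∧ (A ∨ C) ∧ (A ∨ B) ∧ (A ∨ E)   (distribute ∨ over ∧)
≡ E ∧ (A ∨ C) ∧ (A ∨ B)   (simplify)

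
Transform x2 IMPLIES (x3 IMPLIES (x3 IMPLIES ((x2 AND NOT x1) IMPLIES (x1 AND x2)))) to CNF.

x2 IMPLIES (x3 IMPLIES (x3 IMPLIES ((x2 AND NOT x1) IMPLIES (x1 AND x2))))
⇔ NOT x2 OR (x3 IMPLIES (x3 IMPLIES ((x2 AND NOT x1) IMPLIES (x1 AND x2))))   [eliminate IMPLIES]
⇔ NOT x2 OR NOT x3 OR (x3 IMPLIES ((x2 AND NOT x1) IMPLIES (x1 AND x2)))   [eliminate IMPLIES]
⇔ NOT x2 OR NOT x3 OR NOT x3 OR ((x2 AND NOT x1) IMPLIES (x1 AND x2))   [eliminate IMPLIES]
⇔ NOT x2 OR NOT x3 OR NOT x3 OR NOT (x2 AND NOT x1) OR (x1 AND x2)   [eliminate IMPLIES]
⇔ NOT x2 OR NOT x3 OR NOT x3 OR NOT x2 OR NOT NOT x1 OR (x1 AND x2)   [De Morgan]
⇔ NOT x2 OR NOT x3 OR NOT x3 OR NOT x2 OR x1 OR (x1 AND x2)   [double negation]
⇔ (NOT x2 OR NOT x3 OR NOT x3 OR NOT x2 OR x1 OR x1) AND (NOT x2 OR NOT x3 OR NOT x3 OR NOT x2 OR x1 OR x2)   [distribute OR over AND]
⇔ NOT x2 OR NOT x3 OR x1   [simplify]

NOT x2 OR NOT x3 OR x1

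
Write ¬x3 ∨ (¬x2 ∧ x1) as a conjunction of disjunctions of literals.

(¬x3 ∨ ¬x2) ∧ (¬x3 ∨ x1)

¬x3 ∨ (¬x2 ∧ x1)
= (¬x3 ∨ ¬x2) ∧ (¬x3 ∨ x1)   [distribute ∨ over ∧]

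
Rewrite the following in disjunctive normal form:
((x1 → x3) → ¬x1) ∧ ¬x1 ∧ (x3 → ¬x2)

(¬x1 ∧ ¬x3) ∨ (¬x1 ∧ ¬x2)

((x1 → x3) → ¬x1) ∧ ¬x1 ∧ (x3 → ¬x2)
≡ (¬(x1 → x3) ∨ ¬x1) ∧ ¬x1 ∧ (x3 → ¬x2)   — eliminate →
≡ (¬(¬x1 ∨ x3) ∨ ¬x1) ∧ ¬x1 ∧ (x3 → ¬x2)   — eliminate →
≡ (¬(¬x1 ∨ x3) ∨ ¬x1) ∧ ¬x1 ∧ (¬x3 ∨ ¬x2)   — eliminate →
≡ ((¬¬x1 ∧ ¬x3) ∨ ¬x1) ∧ ¬x1 ∧ (¬x3 ∨ ¬x2)   — De Morgan
≡ ((x1 ∧ ¬x3) ∨ ¬x1) ∧ ¬x1 ∧ (¬x3 ∨ ¬x2)   — double negation
≡ (x1 ∧ ¬x3 ∧ ¬x1 ∧ ¬x3) ∨ (x1 ∧ ¬x3 ∧ ¬x1 ∧ ¬x2) ∨ (¬x1 ∧ ¬x1 ∧ ¬x3) ∨ (¬x1 ∧ ¬x1 ∧ ¬x2)   — distribute ∧ over ∨
≡ (¬x1 ∧ ¬x3) ∨ (¬x1 ∧ ¬x2)   — simplify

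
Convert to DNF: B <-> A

(~B & ~A) | (A & B)

B <-> A
= (B -> A) & (A -> B)   [eliminate <->]
= (~B | A) & (A -> B)   [eliminate ->]
= (~B | A) & (~A | B)   [eliminate ->]
= (~B & ~A) | (~B & B) | (A & ~A) | (A & B)   [distribute & over |]
= (~B & ~A) | (A & B)   [simplify]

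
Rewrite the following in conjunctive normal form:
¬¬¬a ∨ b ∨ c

¬a ∨ b ∨ c

¬¬¬a ∨ b ∨ c
≡ ¬a ∨ b ∨ c   [double negation]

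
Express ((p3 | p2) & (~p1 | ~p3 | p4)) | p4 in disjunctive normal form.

(p3 & ~p1) | (p2 & ~p1) | (p2 & ~p3) | p4

((p3 | p2) & (~p1 | ~p3 | p4)) | p4
≡ (p3 & ~p1) | (p3 & ~p3) | (p3 & p4) | (p2 & ~p1) | (p2 & ~p3) | (p2 & p4) | p4
≡ (p3 & ~p1) | (p2 & ~p1) | (p2 & ~p3) | p4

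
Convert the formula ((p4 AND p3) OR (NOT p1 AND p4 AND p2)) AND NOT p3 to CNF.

((p4 AND p3) OR (NOT p1 AND p4 AND p2)) AND NOT p3
= (p4 OR NOT p1) AND (p4 OR p4) AND (p4 OR p2) AND (p3 OR NOT p1) AND (p3 OR p4) AND (p3 OR p2) AND NOT p3   [distribute OR over AND]
= p4 AND (p3 OR NOT p1) AND (p3 OR p2) AND NOT p3   [simplify]

p4 AND (p3 OR NOT p1) AND (p3 OR p2) AND NOT p3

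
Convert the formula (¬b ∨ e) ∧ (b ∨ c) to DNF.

(¬b ∨ e) ∧ (b ∨ c)
= (¬b ∧ b) ∨ (¬b ∧ c) ∨ (e ∧ b) ∨ (e ∧ c)   — distribute ∧ over ∨
= (¬b ∧ c) ∨ (e ∧ b) ∨ (e ∧ c)   — simplify

(¬b ∧ c) ∨ (e ∧ b) ∨ (e ∧ c)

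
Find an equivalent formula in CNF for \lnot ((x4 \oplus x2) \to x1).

\lnot ((x4 \oplus x2) \to x1)
= \lnot (\lnot (x4 \oplus x2) \lor x1)   [eliminate \to]
= \lnot (\lnot ((x4 \lor x2) \land \lnot (x4 \land x2)) \lor x1)   [expand \oplus]
= \lnot \lnot ((x4 \lor x2) \land \lnot (x4 \land x2)) \land \lnot x1   [De Morgan]
= (x4 \lor x2) \land \lnot (x4 \land x2) \land \lnot x1   [double negation]
= (x4 \lor x2) \land (\lnot x4 \lor \lnot x2) \land \lnot x1   [De Morgan]

(x4 \lor x2) \land (\lnot x4 \lor \lnot x2) \land \lnot x1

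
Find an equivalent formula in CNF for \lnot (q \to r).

q \land \lnot r

\lnot (q \to r)
≡ \lnot (\lnot q \lor r)   [eliminate \to]
≡ \lnot \lnot q \land \lnot r   [De Morgan]
≡ q \land \lnot r   [double negation]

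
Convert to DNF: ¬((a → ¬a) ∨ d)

¬((a → ¬a) ∨ d)
≡ ¬(¬a ∨ ¬a ∨ d)   [eliminate →]
≡ ¬¬a ∧ ¬¬a ∧ ¬d   [De Morgan]
≡ a ∧ ¬¬a ∧ ¬d   [double negation]
≡ a ∧ a ∧ ¬d   [double negation]
≡ a ∧ ¬d   [simplify]

a ∧ ¬d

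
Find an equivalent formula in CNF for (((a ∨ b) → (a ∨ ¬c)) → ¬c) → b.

c ∨ b

(((a ∨ b) → (a ∨ ¬c)) → ¬c) → b
= ¬(((a ∨ b) → (a ∨ ¬c)) → ¬c) ∨ b   [eliminate →]
= ¬(¬((a ∨ b) → (a ∨ ¬c)) ∨ ¬c) ∨ b   [eliminate →]
= ¬(¬(¬(a ∨ b) ∨ a ∨ ¬c) ∨ ¬c) ∨ b   [eliminate →]
= (¬¬(¬(a ∨ b) ∨ a ∨ ¬c) ∧ ¬¬c) ∨ b   [De Morgan]
= ((¬(a ∨ b) ∨ a ∨ ¬c) ∧ ¬¬c) ∨ b   [double negation]
= (((¬a ∧ ¬b) ∨ a ∨ ¬c) ∧ ¬¬c) ∨ b   [De Morgan]
= (((¬a ∧ ¬b) ∨ a ∨ ¬c) ∧ c) ∨ b   [double negation]
= (¬a ∨ a ∨ ¬c ∨ b) ∧ (¬b ∨ a ∨ ¬c ∨ b) ∧ (c ∨ b)   [distribute ∨ over ∧]
= c ∨ b   [simplify]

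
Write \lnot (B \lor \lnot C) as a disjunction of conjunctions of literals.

\lnot B \land C

\lnot (B \lor \lnot C)
⇔ \lnot B \land \lnot \lnot C   [De Morgan]
⇔ \lnot B \land C   [double negation]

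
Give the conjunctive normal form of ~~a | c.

a | c

~~a | c
= a | c   — double negation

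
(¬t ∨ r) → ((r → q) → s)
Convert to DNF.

(¬t ∨ r) → ((r → q) → s)
⇔ ¬(¬t ∨ r) ∨ ((r → q) → s)   [eliminate →]
⇔ ¬(¬t ∨ r) ∨ ¬(r → q) ∨ s   [eliminate →]
⇔ ¬(¬t ∨ r) ∨ ¬(¬r ∨ q) ∨ s   [eliminate →]
⇔ (¬¬t ∧ ¬r) ∨ ¬(¬r ∨ q) ∨ s   [De Morgan]
⇔ (t ∧ ¬r) ∨ ¬(¬r ∨ q) ∨ s   [double negation]
⇔ (t ∧ ¬r) ∨ (¬¬r ∧ ¬q) ∨ s   [De Morgan]
⇔ (t ∧ ¬r) ∨ (r ∧ ¬q) ∨ s   [double negation]

(t ∧ ¬r) ∨ (r ∧ ¬q) ∨ s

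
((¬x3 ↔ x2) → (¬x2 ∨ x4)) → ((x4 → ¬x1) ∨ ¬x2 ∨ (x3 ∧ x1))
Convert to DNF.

((¬x3 ↔ x2) → (¬x2 ∨ x4)) → ((x4 → ¬x1) ∨ ¬x2 ∨ (x3 ∧ x1))
≡ ¬((¬x3 ↔ x2) → (¬x2 ∨ x4)) ∨ (x4 → ¬x1) ∨ ¬x2 ∨ (x3 ∧ x1)   (eliminate →)
≡ ¬(¬(¬x3 ↔ x2) ∨ ¬x2 ∨ x4) ∨ (x4 → ¬x1) ∨ ¬x2 ∨ (x3 ∧ x1)   (eliminate →)
≡ ¬(¬((¬x3 → x2) ∧ (x2 → ¬x3)) ∨ ¬x2 ∨ x4) ∨ (x4 → ¬x1) ∨ ¬x2 ∨ (x3 ∧ x1)   (eliminate ↔)
≡ ¬(¬((¬¬x3 ∨ x2) ∧ (x2 → ¬x3)) ∨ ¬x2 ∨ x4) ∨ (x4 → ¬x1) ∨ ¬x2 ∨ (x3 ∧ x1)   (eliminate →)
≡ ¬(¬((¬¬x3 ∨ x2) ∧ (¬x2 ∨ ¬x3)) ∨ ¬x2 ∨ x4) ∨ (x4 → ¬x1) ∨ ¬x2 ∨ (x3 ∧ x1)   (eliminate →)
≡ ¬(¬((¬¬x3 ∨ x2) ∧ (¬x2 ∨ ¬x3)) ∨ ¬x2 ∨ x4) ∨ ¬x4 ∨ ¬x1 ∨ ¬x2 ∨ (x3 ∧ x1)   (eliminate →)
≡ (¬¬((¬¬x3 ∨ x2) ∧ (¬x2 ∨ ¬x3)) ∧ ¬¬x2 ∧ ¬x4) ∨ ¬x4 ∨ ¬x1 ∨ ¬x2 ∨ (x3 ∧ x1)   (De Morgan)
≡ ((¬¬x3 ∨ x2) ∧ (¬x2 ∨ ¬x3) ∧ ¬¬x2 ∧ ¬x4) ∨ ¬x4 ∨ ¬x1 ∨ ¬x2 ∨ (x3 ∧ x1)   (double negation)
≡ ((x3 ∨ x2) ∧ (¬x2 ∨ ¬x3) ∧ ¬¬x2 ∧ ¬x4) ∨ ¬x4 ∨ ¬x1 ∨ ¬x2 ∨ (x3 ∧ x1)   (double negation)
≡ ((x3 ∨ x2) ∧ (¬x2 ∨ ¬x3) ∧ x2 ∧ ¬x4) ∨ ¬x4 ∨ ¬x1 ∨ ¬x2 ∨ (x3 ∧ x1)   (double negation)
≡ (x3 ∧ ¬x2 ∧ x2 ∧ ¬x4) ∨ (x3 ∧ ¬x3 ∧ x2 ∧ ¬x4) ∨ (x2 ∧ ¬x2 ∧ x2 ∧ ¬x4) ∨ (x2 ∧ ¬x3 ∧ x2 ∧ ¬x4) ∨ ¬x4 ∨ ¬x1 ∨ ¬x2 ∨ (x3 ∧ x1)   (distribute ∧ over ∨)
≡ ¬x4 ∨ ¬x1 ∨ ¬x2 ∨ (x3 ∧ x1)   (simplify)

¬x4 ∨ ¬x1 ∨ ¬x2 ∨ (x3 ∧ x1)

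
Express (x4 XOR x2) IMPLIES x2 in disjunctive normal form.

(NOT x4 AND NOT x2) OR x2

(x4 XOR x2) IMPLIES x2
≡ NOT (x4 XOR x2) OR x2   [eliminate IMPLIES]
≡ NOT ((x4 AND NOT x2) OR (NOT x4 AND x2)) OR x2   [expand XOR]
≡ (NOT (x4 AND NOT x2) AND NOT (NOT x4 AND x2)) OR x2   [De Morgan]
≡ ((NOT x4 OR NOT NOT x2) AND NOT (NOT x4 AND x2)) OR x2   [De Morgan]
≡ ((NOT x4 OR x2) AND NOT (NOT x4 AND x2)) OR x2   [double negation]
≡ ((NOT x4 OR x2) AND (NOT NOT x4 OR NOT x2)) OR x2   [De Morgan]
≡ ((NOT x4 OR x2) AND (x4 OR NOT x2)) OR x2   [double negation]
≡ (NOT x4 AND x4) OR (NOT x4 AND NOT x2) OR (x2 AND x4) OR (x2 AND NOT x2) OR x2   [distribute AND over OR]
≡ (NOT x4 AND NOT x2) OR x2   [simplify]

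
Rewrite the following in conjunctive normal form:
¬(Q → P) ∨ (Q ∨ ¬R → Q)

¬(Q → P) ∨ (Q ∨ ¬R → Q)
≡ ¬(¬Q ∨ P) ∨ (Q ∨ ¬R → Q)   — eliminate →
≡ ¬(¬Q ∨ P) ∨ ¬(Q ∨ ¬R) ∨ Q   — eliminate →
≡ ¬¬Q ∧ ¬P ∨ ¬(Q ∨ ¬R) ∨ Q   — De Morgan
≡ Q ∧ ¬P ∨ ¬(Q ∨ ¬R) ∨ Q   — double negation
≡ Q ∧ ¬P ∨ ¬Q ∧ ¬¬R ∨ Q   — De Morgan
≡ Q ∧ ¬P ∨ ¬Q ∧ R ∨ Q   — double negation
≡ (Q ∨ ¬Q ∨ Q) ∧ (Q ∨ R ∨ Q) ∧ (¬P ∨ ¬Q ∨ Q) ∧ (¬P ∨ R ∨ Q)   — distribute ∨ over ∧
≡ Q ∨ R   — simplify

Q ∨ R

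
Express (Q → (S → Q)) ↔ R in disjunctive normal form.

(R ∧ ¬Q) ∨ (R ∧ ¬S) ∨ (R ∧ Q)

(Q → (S → Q)) ↔ R
≡ ((Q → (S → Q)) → R) ∧ (R → (Q → (S → Q)))   [eliminate ↔]
≡ (¬(Q → (S → Q)) ∨ R) ∧ (R → (Q → (S → Q)))   [eliminate →]
≡ (¬(¬Q ∨ (S → Q)) ∨ R) ∧ (R → (Q → (S → Q)))   [eliminate →]
≡ (¬(¬Q ∨ ¬S ∨ Q) ∨ R) ∧ (R → (Q → (S → Q)))   [eliminate →]
≡ (¬(¬Q ∨ ¬S ∨ Q) ∨ R) ∧ (¬R ∨ (Q → (S → Q)))   [eliminate →]
≡ (¬(¬Q ∨ ¬S ∨ Q) ∨ R) ∧ (¬R ∨ ¬Q ∨ (S → Q))   [eliminate →]
≡ (¬(¬Q ∨ ¬S ∨ Q) ∨ R) ∧ (¬R ∨ ¬Q ∨ ¬S ∨ Q)   [eliminate →]
≡ ((¬¬Q ∧ ¬¬S ∧ ¬Q) ∨ R) ∧ (¬R ∨ ¬Q ∨ ¬S ∨ Q)   [De Morgan]
≡ ((Q ∧ ¬¬S ∧ ¬Q) ∨ R) ∧ (¬R ∨ ¬Q ∨ ¬S ∨ Q)   [double negation]
≡ ((Q ∧ S ∧ ¬Q) ∨ R) ∧ (¬R ∨ ¬Q ∨ ¬S ∨ Q)   [double negation]
≡ (Q ∧ S ∧ ¬Q ∧ ¬R) ∨ (Q ∧ S ∧ ¬Q ∧ ¬Q) ∨ (Q ∧ S ∧ ¬Q ∧ ¬S) ∨ (Q ∧ S ∧ ¬Q ∧ Q) ∨ (R ∧ ¬R) ∨ (R ∧ ¬Q) ∨ (R ∧ ¬S) ∨ (R ∧ Q)   [distribute ∧ over ∨]
≡ (R ∧ ¬Q) ∨ (R ∧ ¬S) ∨ (R ∧ Q)   [simplify]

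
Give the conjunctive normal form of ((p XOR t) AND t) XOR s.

((p XOR t) AND t) XOR s
⇔ (((p XOR t) AND t) OR s) AND NOT ((p XOR t) AND t AND s)   [expand XOR]
⇔ (((p OR t) AND NOT (p AND t) AND t) OR s) AND NOT ((p XOR t) AND t AND s)   [expand XOR]
⇔ (((p OR t) AND NOT (p AND t) AND t) OR s) AND NOT ((p OR t) AND NOT (p AND t) AND t AND s)   [expand XOR]
⇔ (((p OR t) AND (NOT p OR NOT t) AND t) OR s) AND NOT ((p OR t) AND NOT (p AND t) AND t AND s)   [De Morgan]
⇔ (((p OR t) AND (NOT p OR NOT t) AND t) OR s) AND (NOT (p OR t) OR NOT NOT (p AND t) OR NOT t OR NOT s)   [De Morgan]
⇔ (((p OR t) AND (NOT p OR NOT t) AND t) OR s) AND ((NOT p AND NOT t) OR NOT NOT (p AND t) OR NOT t OR NOT s)   [De Morgan]
⇔ (((p OR t) AND (NOT p OR NOT t) AND t) OR s) AND ((NOT p AND NOT t) OR (p AND t) OR NOT t OR NOT s)   [double negation]
⇔ (p OR t OR s) AND (NOT p OR NOT t OR s) AND (t OR s) AND (NOT p OR p OR NOT t OR NOT s) AND (NOT p OR t OR NOT t OR NOT s) AND (NOT t OR p OR NOT t OR NOT s) AND (NOT t OR t OR NOT t OR NOT s)   [distribute OR over AND]
⇔ (NOT p OR NOT t OR s) AND (t OR s) AND (NOT t OR p OR NOT s)   [simplify]

(NOT p OR NOT t OR s) AND (t OR s) AND (NOT t OR p OR NOT s)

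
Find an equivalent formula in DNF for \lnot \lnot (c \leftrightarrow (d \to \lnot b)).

\lnot \lnot (c \leftrightarrow (d \to \lnot b))
⇔ \lnot \lnot ((c \to (d \to \lnot b)) \land ((d \to \lnot b) \to c))
⇔ \lnot \lnot ((\lnot c \lor (d \to \lnot b)) \land ((d \to \lnot b) \to c))
⇔ \lnot \lnot ((\lnot c \lor \lnot d \lor \lnot b) \land ((d \to \lnot b) \to c))
⇔ \lnot \lnot ((\lnot c \lor \lnot d \lor \lnot b) \land (\lnot (d \to \lnot b) \lor c))
⇔ \lnot \lnot ((\lnot c \lor \lnot d \lor \lnot b) \land (\lnot (\lnot d \lor \lnot b) \lor c))
⇔ (\lnot c \lor \lnot d \lor \lnot b) \land (\lnot (\lnot d \lor \lnot b) \lor c)
⇔ (\lnot c \lor \lnot d \lor \lnot b) \land ((\lnot \lnot d \land \lnot \lnot b) \lor c)
⇔ (\lnot c \lor \lnot d \lor \lnot b) \land ((d \land \lnot \lnot b) \lor c)
⇔ (\lnot c \lor \lnot d \lor \lnot b) \land ((d \land b) \lor c)
⇔ (\lnot c \land d \land b) \lor (\lnot c \land c) \lor (\lnot d \land d \land b) \lor (\lnot d \land c) \lor (\lnot b \land d \land b) \lor (\lnot b \land c)
⇔ (\lnot c \land d \land b) \lor (\lnot d \land c) \lor (\lnot b \land c)

(\lnot c \land d \land b) \lor (\lnot d \land c) \lor (\lnot b \land c)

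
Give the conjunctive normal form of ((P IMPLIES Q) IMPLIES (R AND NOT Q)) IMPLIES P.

((P IMPLIES Q) IMPLIES (R AND NOT Q)) IMPLIES P
= NOT ((P IMPLIES Q) IMPLIES (R AND NOT Q)) OR P   [eliminate IMPLIES]
= NOT (NOT (P IMPLIES Q) OR (R AND NOT Q)) OR P   [eliminate IMPLIES]
= NOT (NOT (NOT P OR Q) OR (R AND NOT Q)) OR P   [eliminate IMPLIES]
= (NOT NOT (NOT P OR Q) AND NOT (R AND NOT Q)) OR P   [De Morgan]
= ((NOT P OR Q) AND NOT (R AND NOT Q)) OR P   [double negation]
= ((NOT P OR Q) AND (NOT R OR NOT NOT Q)) OR P   [De Morgan]
= ((NOT P OR Q) AND (NOT R OR Q)) OR P   [double negation]
= (NOT P OR Q OR P) AND (NOT R OR Q OR P)   [distribute OR over AND]
= NOT R OR Q OR P   [simplify]

NOT R OR Q OR P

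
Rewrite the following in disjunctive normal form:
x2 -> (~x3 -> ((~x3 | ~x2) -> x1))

x2 -> (~x3 -> ((~x3 | ~x2) -> x1))
≡ ~x2 | (~x3 -> ((~x3 | ~x2) -> x1))
≡ ~x2 | ~~x3 | ((~x3 | ~x2) -> x1)
≡ ~x2 | ~~x3 | ~(~x3 | ~x2) | x1
≡ ~x2 | x3 | ~(~x3 | ~x2) | x1
≡ ~x2 | x3 | (~~x3 & ~~x2) | x1
≡ ~x2 | x3 | (x3 & ~~x2) | x1
≡ ~x2 | x3 | (x3 & x2) | x1
≡ ~x2 | x3 | x1

~x2 | x3 | x1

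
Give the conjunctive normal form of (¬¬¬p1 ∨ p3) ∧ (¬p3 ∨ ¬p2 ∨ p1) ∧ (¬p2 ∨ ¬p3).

(¬¬¬p1 ∨ p3) ∧ (¬p3 ∨ ¬p2 ∨ p1) ∧ (¬p2 ∨ ¬p3)
≡ (¬p1 ∨ p3) ∧ (¬p3 ∨ ¬p2 ∨ p1) ∧ (¬p2 ∨ ¬p3)   [double negation]
≡ (¬p1 ∨ p3) ∧ (¬p2 ∨ ¬p3)   [simplify]

(¬p1 ∨ p3) ∧ (¬p2 ∨ ¬p3)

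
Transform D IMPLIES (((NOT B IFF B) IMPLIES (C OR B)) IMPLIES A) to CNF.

(NOT D OR B OR A) AND (NOT D OR NOT B OR A) AND (NOT D OR NOT C OR A)

D IMPLIES (((NOT B IFF B) IMPLIES (C OR B)) IMPLIES A)
⇔ NOT D OR (((NOT B IFF B) IMPLIES (C OR B)) IMPLIES A)   (eliminate IMPLIES)
⇔ NOT D OR NOT ((NOT B IFF B) IMPLIES (C OR B)) OR A   (eliminate IMPLIES)
⇔ NOT D OR NOT (NOT (NOT B IFF B) OR C OR B) OR A   (eliminate IMPLIES)
⇔ NOT D OR NOT (NOT ((NOT B IMPLIES B) AND (B IMPLIES NOT B)) OR C OR B) OR A   (eliminate IFF)
⇔ NOT D OR NOT (NOT ((NOT NOT B OR B) AND (B IMPLIES NOT B)) OR C OR B) OR A   (eliminate IMPLIES)
⇔ NOT D OR NOT (NOT ((NOT NOT B OR B) AND (NOT B OR NOT B)) OR C OR B) OR A   (eliminate IMPLIES)
⇔ NOT D OR (NOT NOT ((NOT NOT B OR B) AND (NOT B OR NOT B)) AND NOT C AND NOT B) OR A   (De Morgan)
⇔ NOT D OR ((NOT NOT B OR B) AND (NOT B OR NOT B) AND NOT C AND NOT B) OR A   (double negation)
⇔ NOT D OR ((B OR B) AND (NOT B OR NOT B) AND NOT C AND NOT B) OR A   (double negation)
⇔ (NOT D OR B OR B OR A) AND (NOT D OR NOT B OR NOT B OR A) AND (NOT D OR NOT C OR A) AND (NOT D OR NOT B OR A)   (distribute OR over AND)
⇔ (NOT D OR B OR A) AND (NOT D OR NOT B OR A) AND (NOT D OR NOT C OR A)   (simplify)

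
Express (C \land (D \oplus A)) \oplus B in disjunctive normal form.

(C \land D \land \lnot A \land \lnot B) \lor (C \land \lnot D \land A \land \lnot B) \lor (\lnot C \land B) \lor (\lnot D \land \lnot A \land B) \lor (A \land D \land B)

(C \land (D \oplus A)) \oplus B
⇔ (C \land (D \oplus A) \land \lnot B) \lor (\lnot (C \land (D \oplus A)) \land B)   [expand \oplus]
⇔ (C \land ((D \land \lnot A) \lor (\lnot D \land A)) \land \lnot B) \lor (\lnot (C \land (D \oplus A)) \land B)   [expand \oplus]
⇔ (C \land ((D \land \lnot A) \lor (\lnot D \land A)) \land \lnot B) \lor (\lnot (C \land ((D \land \lnot A) \lor (\lnot D \land A))) \land B)   [expand \oplus]
⇔ (C \land ((D \land \lnot A) \lor (\lnot D \land A)) \land \lnot B) \lor ((\lnot C \lor \lnot ((D \land \lnot A) \lor (\lnot D \land A))) \land B)   [De Morgan]
⇔ (C \land ((D \land \lnot A) \lor (\lnot D \land A)) \land \lnot B) \lor ((\lnot C \lor (\lnot (D \land \lnot A) \land \lnot (\lnot D \land A))) \land B)   [De Morgan]
⇔ (C \land ((D \land \lnot A) \lor (\lnot D \land A)) \land \lnot B) \lor ((\lnot C \lor ((\lnot D \lor \lnot \lnot A) \land \lnot (\lnot D \land A))) \land B)   [De Morgan]
⇔ (C \land ((D \land \lnot A) \lor (\lnot D \land A)) \land \lnot B) \lor ((\lnot C \lor ((\lnot D \lor A) \land \lnot (\lnot D \land A))) \land B)   [double negation]
⇔ (C \land ((D \land \lnot A) \lor (\lnot D \land A)) \land \lnot B) \lor ((\lnot C \lor ((\lnot D \lor A) \land (\lnot \lnot D \lor \lnot A))) \land B)   [De Morgan]
⇔ (C \land ((D \land \lnot A) \lor (\lnot D \land A)) \land \lnot B) \lor ((\lnot C \lor ((\lnot D \lor A) \land (D \lor \lnot A))) \land B)   [double negation]
⇔ (C \land D \land \lnot A \land \lnot B) \lor (C \land \lnot D \land A \land \lnot B) \lor (\lnot C \land B) \lor (\lnot D \land D \land B) \lor (\lnot D \land \lnot A \land B) \lor (A \land D \land B) \lor (A \land \lnot A \land B)   [distribute \land over \lor]
⇔ (C \land D \land \lnot A \land \lnot B) \lor (C \land \lnot D \land A \land \lnot B) \lor (\lnot C \land B) \lor (\lnot D \land \lnot A \land B) \lor (A \land D \land B)   [simplify]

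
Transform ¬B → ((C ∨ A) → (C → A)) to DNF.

B ∨ ¬C ∨ A

¬B → ((C ∨ A) → (C → A))
⇔ ¬¬B ∨ ((C ∨ A) → (C → A))   (eliminate →)
⇔ ¬¬B ∨ ¬(C ∨ A) ∨ (C → A)   (eliminate →)
⇔ ¬¬B ∨ ¬(C ∨ A) ∨ ¬C ∨ A   (eliminate →)
⇔ B ∨ ¬(C ∨ A) ∨ ¬C ∨ A   (double negation)
⇔ B ∨ (¬C ∧ ¬A) ∨ ¬C ∨ A   (De Morgan)
⇔ B ∨ ¬C ∨ A   (simplify)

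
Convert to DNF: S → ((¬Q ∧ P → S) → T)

¬S ∨ T

S → ((¬Q ∧ P → S) → T)
⇔ ¬S ∨ ((¬Q ∧ P → S) → T)   [eliminate →]
⇔ ¬S ∨ ¬(¬Q ∧ P → S) ∨ T   [eliminate →]
⇔ ¬S ∨ ¬(¬(¬Q ∧ P) ∨ S) ∨ T   [eliminate →]
⇔ ¬S ∨ ¬¬(¬Q ∧ P) ∧ ¬S ∨ T   [De Morgan]
⇔ ¬S ∨ ¬Q ∧ P ∧ ¬S ∨ T   [double negation]
⇔ ¬S ∨ T   [simplify]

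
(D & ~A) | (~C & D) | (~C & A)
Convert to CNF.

(D & ~A) | (~C & D) | (~C & A)
= (D | ~C | ~C) & (D | ~C | A) & (D | D | ~C) & (D | D | A) & (~A | ~C | ~C) & (~A | ~C | A) & (~A | D | ~C) & (~A | D | A)   [distribute | over &]
= (D | ~C) & (D | A) & (~A | ~C)   [simplify]

(D | ~C) & (D | A) & (~A | ~C)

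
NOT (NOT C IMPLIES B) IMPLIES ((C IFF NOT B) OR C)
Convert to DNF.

NOT (NOT C IMPLIES B) IMPLIES ((C IFF NOT B) OR C)
= NOT NOT (NOT C IMPLIES B) OR (C IFF NOT B) OR C   [eliminate IMPLIES]
= NOT NOT (NOT NOT C OR B) OR (C IFF NOT B) OR C   [eliminate IMPLIES]
= NOT NOT (NOT NOT C OR B) OR ((C IMPLIES NOT B) AND (NOT B IMPLIES C)) OR C   [eliminate IFF]
= NOT NOT (NOT NOT C OR B) OR ((NOT C OR NOT B) AND (NOT B IMPLIES C)) OR C   [eliminate IMPLIES]
= NOT NOT (NOT NOT C OR B) OR ((NOT C OR NOT B) AND (NOT NOT B OR C)) OR C   [eliminate IMPLIES]
= NOT NOT C OR B OR ((NOT C OR NOT B) AND (NOT NOT B OR C)) OR C   [double negation]
= C OR B OR ((NOT C OR NOT B) AND (NOT NOT B OR C)) OR C   [double negation]
= C OR B OR ((NOT C OR NOT B) AND (B OR C)) OR C   [double negation]
= C OR B OR (NOT C AND B) OR (NOT C AND C) OR (NOT B AND B) OR (NOT B AND C) OR C   [distribute AND over OR]
= C OR B   [simplify]

C OR B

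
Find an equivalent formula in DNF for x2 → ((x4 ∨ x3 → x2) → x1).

¬x2 ∨ x1

x2 → ((x4 ∨ x3 → x2) → x1)
= ¬x2 ∨ ((x4 ∨ x3 → x2) → x1)   [eliminate →]
= ¬x2 ∨ ¬(x4 ∨ x3 → x2) ∨ x1   [eliminate →]
= ¬x2 ∨ ¬(¬(x4 ∨ x3) ∨ x2) ∨ x1   [eliminate →]
= ¬x2 ∨ ¬¬(x4 ∨ x3) ∧ ¬x2 ∨ x1   [De Morgan]
= ¬x2 ∨ (x4 ∨ x3) ∧ ¬x2 ∨ x1   [double negation]
= ¬x2 ∨ x4 ∧ ¬x2 ∨ x3 ∧ ¬x2 ∨ x1   [distribute ∧ over ∨]
= ¬x2 ∨ x1   [simplify]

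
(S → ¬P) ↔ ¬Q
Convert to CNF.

(S → ¬P) ↔ ¬Q
⇔ ((S → ¬P) → ¬Q) ∧ (¬Q → (S → ¬P))   — eliminate ↔
⇔ (¬(S → ¬P) ∨ ¬Q) ∧ (¬Q → (S → ¬P))   — eliminate →
⇔ (¬(¬S ∨ ¬P) ∨ ¬Q) ∧ (¬Q → (S → ¬P))   — eliminate →
⇔ (¬(¬S ∨ ¬P) ∨ ¬Q) ∧ (¬¬Q ∨ (S → ¬P))   — eliminate →
⇔ (¬(¬S ∨ ¬P) ∨ ¬Q) ∧ (¬¬Q ∨ ¬S ∨ ¬P)   — eliminate →
⇔ ((¬¬S ∧ ¬¬P) ∨ ¬Q) ∧ (¬¬Q ∨ ¬S ∨ ¬P)   — De Morgan
⇔ ((S ∧ ¬¬P) ∨ ¬Q) ∧ (¬¬Q ∨ ¬S ∨ ¬P)   — double negation
⇔ ((S ∧ P) ∨ ¬Q) ∧ (¬¬Q ∨ ¬S ∨ ¬P)   — double negation
⇔ ((S ∧ P) ∨ ¬Q) ∧ (Q ∨ ¬S ∨ ¬P)   — double negation
⇔ (S ∨ ¬Q) ∧ (P ∨ ¬Q) ∧ (Q ∨ ¬S ∨ ¬P)   — distribute ∨ over ∧

(S ∨ ¬Q) ∧ (P ∨ ¬Q) ∧ (Q ∨ ¬S ∨ ¬P)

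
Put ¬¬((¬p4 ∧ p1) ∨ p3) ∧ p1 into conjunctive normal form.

¬¬((¬p4 ∧ p1) ∨ p3) ∧ p1
= ((¬p4 ∧ p1) ∨ p3) ∧ p1   (double negation)
= (¬p4 ∨ p3) ∧ (p1 ∨ p3) ∧ p1   (distribute ∨ over ∧)
= (¬p4 ∨ p3) ∧ p1   (simplify)

(¬p4 ∨ p3) ∧ p1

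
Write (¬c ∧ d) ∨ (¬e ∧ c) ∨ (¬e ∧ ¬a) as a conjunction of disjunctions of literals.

(¬c ∧ d) ∨ (¬e ∧ c) ∨ (¬e ∧ ¬a)
≡ (¬c ∨ ¬e ∨ ¬e) ∧ (¬c ∨ ¬e ∨ ¬a) ∧ (¬c ∨ c ∨ ¬e) ∧ (¬c ∨ c ∨ ¬a) ∧ (d ∨ ¬e ∨ ¬e) ∧ (d ∨ ¬e ∨ ¬a) ∧ (d ∨ c ∨ ¬e) ∧ (d ∨ c ∨ ¬a)
≡ (¬c ∨ ¬e) ∧ (d ∨ ¬e) ∧ (d ∨ c ∨ ¬a)

(¬c ∨ ¬e) ∧ (d ∨ ¬e) ∧ (d ∨ c ∨ ¬a)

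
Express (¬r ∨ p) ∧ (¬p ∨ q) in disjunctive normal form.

(¬r ∨ p) ∧ (¬p ∨ q)
⇔ (¬r ∧ ¬p) ∨ (¬r ∧ q) ∨ (p ∧ ¬p) ∨ (p ∧ q)
⇔ (¬r ∧ ¬p) ∨ (¬r ∧ q) ∨ (p ∧ q)

(¬r ∧ ¬p) ∨ (¬r ∧ q) ∨ (p ∧ q)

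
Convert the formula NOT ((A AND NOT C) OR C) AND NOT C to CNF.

NOT ((A AND NOT C) OR C) AND NOT C
⇔ NOT (A AND NOT C) AND NOT C AND NOT C   (De Morgan)
⇔ (NOT A OR NOT NOT C) AND NOT C AND NOT C   (De Morgan)
⇔ (NOT A OR C) AND NOT C AND NOT C   (double negation)
⇔ (NOT A OR C) AND NOT C   (simplify)

(NOT A OR C) AND NOT C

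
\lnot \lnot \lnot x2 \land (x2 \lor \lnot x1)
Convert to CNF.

\lnot x2 \land (x2 \lor \lnot x1)

\lnot \lnot \lnot x2 \land (x2 \lor \lnot x1)
= \lnot x2 \land (x2 \lor \lnot x1)   — double negation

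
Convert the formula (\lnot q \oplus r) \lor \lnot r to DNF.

(q \land r) \lor \lnot r

(\lnot q \oplus r) \lor \lnot r
≡ (\lnot q \land \lnot r) \lor (\lnot \lnot q \land r) \lor \lnot r   — expand \oplus
≡ (\lnot q \land \lnot r) \lor (q \land r) \lor \lnot r   — double negation
≡ (q \land r) \lor \lnot r   — simplify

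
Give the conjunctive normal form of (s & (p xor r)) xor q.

(s & (p xor r)) xor q
≡ ((s & (p xor r)) | q) & ~(s & (p xor r) & q)   — expand xor
≡ ((s & (p | r) & ~(p & r)) | q) & ~(s & (p xor r) & q)   — expand xor
≡ ((s & (p | r) & ~(p & r)) | q) & ~(s & (p | r) & ~(p & r) & q)   — expand xor
≡ ((s & (p | r) & (~p | ~r)) | q) & ~(s & (p | r) & ~(p & r) & q)   — De Morgan
≡ ((s & (p | r) & (~p | ~r)) | q) & (~s | ~(p | r) | ~~(p & r) | ~q)   — De Morgan
≡ ((s & (p | r) & (~p | ~r)) | q) & (~s | (~p & ~r) | ~~(p & r) | ~q)   — De Morgan
≡ ((s & (p | r) & (~p | ~r)) | q) & (~s | (~p & ~r) | (p & r) | ~q)   — double negation
≡ (s | q) & (p | r | q) & (~p | ~r | q) & (~s | ~p | p | ~q) & (~s | ~p | r | ~q) & (~s | ~r | p | ~q) & (~s | ~r | r | ~q)   — distribute | over &
≡ (s | q) & (p | r | q) & (~p | ~r | q) & (~s | ~p | r | ~q) & (~s | ~r | p | ~q)   — simplify

(s | q) & (p | r | q) & (~p | ~r | q) & (~s | ~p | r | ~q) & (~s | ~r | p | ~q)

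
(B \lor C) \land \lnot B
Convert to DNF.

(B \lor C) \land \lnot B
⇔ B \land \lnot B \lor C \land \lnot B   — distribute \land over \lor
⇔ C \land \lnot B   — simplify

C \land \lnot B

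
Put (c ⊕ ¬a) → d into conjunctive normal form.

(¬c ∨ ¬a ∨ d) ∧ (a ∨ c ∨ d)

(c ⊕ ¬a) → d
⇔ ¬(c ⊕ ¬a) ∨ d   [eliminate →]
⇔ ¬((c ∨ ¬a) ∧ ¬(c ∧ ¬a)) ∨ d   [expand ⊕]
⇔ ¬(c ∨ ¬a) ∨ ¬¬(c ∧ ¬a) ∨ d   [De Morgan]
⇔ (¬c ∧ ¬¬a) ∨ ¬¬(c ∧ ¬a) ∨ d   [De Morgan]
⇔ (¬c ∧ a) ∨ ¬¬(c ∧ ¬a) ∨ d   [double negation]
⇔ (¬c ∧ a) ∨ (c ∧ ¬a) ∨ d   [double negation]
⇔ (¬c ∨ c ∨ d) ∧ (¬c ∨ ¬a ∨ d) ∧ (a ∨ c ∨ d) ∧ (a ∨ ¬a ∨ d)   [distribute ∨ over ∧]
⇔ (¬c ∨ ¬a ∨ d) ∧ (a ∨ c ∨ d)   [simplify]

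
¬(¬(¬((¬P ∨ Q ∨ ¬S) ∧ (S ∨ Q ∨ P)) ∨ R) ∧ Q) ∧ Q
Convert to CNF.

(¬Q ∨ R) ∧ Q

¬(¬(¬((¬P ∨ Q ∨ ¬S) ∧ (S ∨ Q ∨ P)) ∨ R) ∧ Q) ∧ Q
≡ (¬¬(¬((¬P ∨ Q ∨ ¬S) ∧ (S ∨ Q ∨ P)) ∨ R) ∨ ¬Q) ∧ Q
≡ (¬((¬P ∨ Q ∨ ¬S) ∧ (S ∨ Q ∨ P)) ∨ R ∨ ¬Q) ∧ Q
≡ (¬(¬P ∨ Q ∨ ¬S) ∨ ¬(S ∨ Q ∨ P) ∨ R ∨ ¬Q) ∧ Q
≡ ((¬¬P ∧ ¬Q ∧ ¬¬S) ∨ ¬(S ∨ Q ∨ P) ∨ R ∨ ¬Q) ∧ Q
≡ ((P ∧ ¬Q ∧ ¬¬S) ∨ ¬(S ∨ Q ∨ P) ∨ R ∨ ¬Q) ∧ Q
≡ ((P ∧ ¬Q ∧ S) ∨ ¬(S ∨ Q ∨ P) ∨ R ∨ ¬Q) ∧ Q
≡ ((P ∧ ¬Q ∧ S) ∨ (¬S ∧ ¬Q ∧ ¬P) ∨ R ∨ ¬Q) ∧ Q
≡ (P ∨ ¬S ∨ R ∨ ¬Q) ∧ (P ∨ ¬Q ∨ R ∨ ¬Q) ∧ (P ∨ ¬P ∨ R ∨ ¬Q) ∧ (¬Q ∨ ¬S ∨ R ∨ ¬Q) ∧ (¬Q ∨ ¬Q ∨ R ∨ ¬Q) ∧ (¬Q ∨ ¬P ∨ R ∨ ¬Q) ∧ (S ∨ ¬S ∨ R ∨ ¬Q) ∧ (S ∨ ¬Q ∨ R ∨ ¬Q) ∧ (S ∨ ¬P ∨ R ∨ ¬Q) ∧ Q
≡ (¬Q ∨ R) ∧ Q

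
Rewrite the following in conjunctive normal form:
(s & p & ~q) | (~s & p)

p & (~q | ~s)

(s & p & ~q) | (~s & p)
≡ (s | ~s) & (s | p) & (p | ~s) & (p | p) & (~q | ~s) & (~q | p)   (distribute | over &)
≡ p & (~q | ~s)   (simplify)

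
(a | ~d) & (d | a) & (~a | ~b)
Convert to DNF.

a & ~b

(a | ~d) & (d | a) & (~a | ~b)
≡ (a & d & ~a) | (a & d & ~b) | (a & a & ~a) | (a & a & ~b) | (~d & d & ~a) | (~d & d & ~b) | (~d & a & ~a) | (~d & a & ~b)   [distribute & over |]
≡ a & ~b   [simplify]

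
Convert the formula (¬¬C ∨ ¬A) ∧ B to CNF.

(C ∨ ¬A) ∧ B

(¬¬C ∨ ¬A) ∧ B
= (C ∨ ¬A) ∧ B   [double negation]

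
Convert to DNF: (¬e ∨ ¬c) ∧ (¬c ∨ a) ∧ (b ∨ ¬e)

(¬e ∨ ¬c) ∧ (¬c ∨ a) ∧ (b ∨ ¬e)
≡ (¬e ∧ ¬c ∧ b) ∨ (¬e ∧ ¬c ∧ ¬e) ∨ (¬e ∧ a ∧ b) ∨ (¬e ∧ a ∧ ¬e) ∨ (¬c ∧ ¬c ∧ b) ∨ (¬c ∧ ¬c ∧ ¬e) ∨ (¬c ∧ a ∧ b) ∨ (¬c ∧ a ∧ ¬e)   [distribute ∧ over ∨]
≡ (¬e ∧ ¬c) ∨ (¬e ∧ a) ∨ (¬c ∧ b)   [simplify]

(¬e ∧ ¬c) ∨ (¬e ∧ a) ∨ (¬c ∧ b)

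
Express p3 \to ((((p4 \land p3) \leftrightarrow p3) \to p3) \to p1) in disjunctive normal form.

p3 \to ((((p4 \land p3) \leftrightarrow p3) \to p3) \to p1)
⇔ \lnot p3 \lor ((((p4 \land p3) \leftrightarrow p3) \to p3) \to p1)   (eliminate \to)
⇔ \lnot p3 \lor \lnot (((p4 \land p3) \leftrightarrow p3) \to p3) \lor p1   (eliminate \to)
⇔ \lnot p3 \lor \lnot (\lnot ((p4 \land p3) \leftrightarrow p3) \lor p3) \lor p1   (eliminate \to)
⇔ \lnot p3 \lor \lnot (\lnot (((p4 \land p3) \to p3) \land (p3 \to (p4 \land p3))) \lor p3) \lor p1   (eliminate \leftrightarrow)
⇔ \lnot p3 \lor \lnot (\lnot ((\lnot (p4 \land p3) \lor p3) \land (p3 \to (p4 \land p3))) \lor p3) \lor p1   (eliminate \to)
⇔ \lnot p3 \lor \lnot (\lnot ((\lnot (p4 \land p3) \lor p3) \land (\lnot p3 \lor (p4 \land p3))) \lor p3) \lor p1   (eliminate \to)
⇔ \lnot p3 \lor (\lnot \lnot ((\lnot (p4 \land p3) \lor p3) \land (\lnot p3 \lor (p4 \land p3))) \land \lnot p3) \lor p1   (De Morgan)
⇔ \lnot p3 \lor ((\lnot (p4 \land p3) \lor p3) \land (\lnot p3 \lor (p4 \land p3)) \land \lnot p3) \lor p1   (double negation)
⇔ \lnot p3 \lor ((\lnot p4 \lor \lnot p3 \lor p3) \land (\lnot p3 \lor (p4 \land p3)) \land \lnot p3) \lor p1   (De Morgan)
⇔ \lnot p3 \lor (\lnot p4 \land \lnot p3 \land \lnot p3) \lor (\lnot p4 \land p4 \land p3 \land \lnot p3) \lor (\lnot p3 \land \lnot p3 \land \lnot p3) \lor (\lnot p3 \land p4 \land p3 \land \lnot p3) \lor (p3 \land \lnot p3 \land \lnot p3) \lor (p3 \land p4 \land p3 \land \lnot p3) \lor p1   (distribute \land over \lor)
⇔ \lnot p3 \lor p1   (simplify)

\lnot p3 \lor p1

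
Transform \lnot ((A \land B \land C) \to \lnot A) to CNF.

A \land B \land C

\lnot ((A \land B \land C) \to \lnot A)
≡ \lnot (\lnot (A \land B \land C) \lor \lnot A)   [eliminate \to]
≡ \lnot \lnot (A \land B \land C) \land \lnot \lnot A   [De Morgan]
≡ A \land B \land C \land \lnot \lnot A   [double negation]
≡ A \land B \land C \land A   [double negation]
≡ A \land B \land C   [simplify]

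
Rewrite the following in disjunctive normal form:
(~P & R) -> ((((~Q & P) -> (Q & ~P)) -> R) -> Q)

P | ~R | Q

(~P & R) -> ((((~Q & P) -> (Q & ~P)) -> R) -> Q)
≡ ~(~P & R) | ((((~Q & P) -> (Q & ~P)) -> R) -> Q)   — eliminate ->
≡ ~(~P & R) | ~(((~Q & P) -> (Q & ~P)) -> R) | Q   — eliminate ->
≡ ~(~P & R) | ~(~((~Q & P) -> (Q & ~P)) | R) | Q   — eliminate ->
≡ ~(~P & R) | ~(~(~(~Q & P) | (Q & ~P)) | R) | Q   — eliminate ->
≡ ~~P | ~R | ~(~(~(~Q & P) | (Q & ~P)) | R) | Q   — De Morgan
≡ P | ~R | ~(~(~(~Q & P) | (Q & ~P)) | R) | Q   — double negation
≡ P | ~R | (~~(~(~Q & P) | (Q & ~P)) & ~R) | Q   — De Morgan
≡ P | ~R | ((~(~Q & P) | (Q & ~P)) & ~R) | Q   — double negation
≡ P | ~R | ((~~Q | ~P | (Q & ~P)) & ~R) | Q   — De Morgan
≡ P | ~R | ((Q | ~P | (Q & ~P)) & ~R) | Q   — double negation
≡ P | ~R | (Q & ~R) | (~P & ~R) | (Q & ~P & ~R) | Q   — distribute & over |
≡ P | ~R | Q   — simplify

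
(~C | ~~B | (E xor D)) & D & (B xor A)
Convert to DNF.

(~C | ~~B | (E xor D)) & D & (B xor A)
≡ (~C | ~~B | (E & ~D) | (~E & D)) & D & (B xor A)   (expand xor)
≡ (~C | ~~B | (E & ~D) | (~E & D)) & D & ((B & ~A) | (~B & A))   (expand xor)
≡ (~C | B | (E & ~D) | (~E & D)) & D & ((B & ~A) | (~B & A))   (double negation)
≡ (~C & D & B & ~A) | (~C & D & ~B & A) | (B & D & B & ~A) | (B & D & ~B & A) | (E & ~D & D & B & ~A) | (E & ~D & D & ~B & A) | (~E & D & D & B & ~A) | (~E & D & D & ~B & A)   (distribute & over |)
≡ (~C & D & ~B & A) | (B & D & ~A) | (~E & D & ~B & A)   (simplify)

(~C & D & ~B & A) | (B & D & ~A) | (~E & D & ~B & A)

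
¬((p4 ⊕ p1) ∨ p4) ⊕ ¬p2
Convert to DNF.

¬((p4 ⊕ p1) ∨ p4) ⊕ ¬p2
≡ (¬((p4 ⊕ p1) ∨ p4) ∧ ¬¬p2) ∨ (¬¬((p4 ⊕ p1) ∨ p4) ∧ ¬p2)   [expand ⊕]
≡ (¬((p4 ∧ ¬p1) ∨ (¬p4 ∧ p1) ∨ p4) ∧ ¬¬p2) ∨ (¬¬((p4 ⊕ p1) ∨ p4) ∧ ¬p2)   [expand ⊕]
≡ (¬((p4 ∧ ¬p1) ∨ (¬p4 ∧ p1) ∨ p4) ∧ ¬¬p2) ∨ (¬¬((p4 ∧ ¬p1) ∨ (¬p4 ∧ p1) ∨ p4) ∧ ¬p2)   [expand ⊕]
≡ (¬(p4 ∧ ¬p1) ∧ ¬(¬p4 ∧ p1) ∧ ¬p4 ∧ ¬¬p2) ∨ (¬¬((p4 ∧ ¬p1) ∨ (¬p4 ∧ p1) ∨ p4) ∧ ¬p2)   [De Morgan]
≡ ((¬p4 ∨ ¬¬p1) ∧ ¬(¬p4 ∧ p1) ∧ ¬p4 ∧ ¬¬p2) ∨ (¬¬((p4 ∧ ¬p1) ∨ (¬p4 ∧ p1) ∨ p4) ∧ ¬p2)   [De Morgan]
≡ ((¬p4 ∨ p1) ∧ ¬(¬p4 ∧ p1) ∧ ¬p4 ∧ ¬¬p2) ∨ (¬¬((p4 ∧ ¬p1) ∨ (¬p4 ∧ p1) ∨ p4) ∧ ¬p2)   [double negation]
≡ ((¬p4 ∨ p1) ∧ (¬¬p4 ∨ ¬p1) ∧ ¬p4 ∧ ¬¬p2) ∨ (¬¬((p4 ∧ ¬p1) ∨ (¬p4 ∧ p1) ∨ p4) ∧ ¬p2)   [De Morgan]
≡ ((¬p4 ∨ p1) ∧ (p4 ∨ ¬p1) ∧ ¬p4 ∧ ¬¬p2) ∨ (¬¬((p4 ∧ ¬p1) ∨ (¬p4 ∧ p1) ∨ p4) ∧ ¬p2)   [double negation]
≡ ((¬p4 ∨ p1) ∧ (p4 ∨ ¬p1) ∧ ¬p4 ∧ p2) ∨ (¬¬((p4 ∧ ¬p1) ∨ (¬p4 ∧ p1) ∨ p4) ∧ ¬p2)   [double negation]
≡ ((¬p4 ∨ p1) ∧ (p4 ∨ ¬p1) ∧ ¬p4 ∧ p2) ∨ (((p4 ∧ ¬p1) ∨ (¬p4 ∧ p1) ∨ p4) ∧ ¬p2)   [double negation]
≡ (¬p4 ∧ p4 ∧ ¬p4 ∧ p2) ∨ (¬p4 ∧ ¬p1 ∧ ¬p4 ∧ p2) ∨ (p1 ∧ p4 ∧ ¬p4 ∧ p2) ∨ (p1 ∧ ¬p1 ∧ ¬p4 ∧ p2) ∨ (p4 ∧ ¬p1 ∧ ¬p2) ∨ (¬p4 ∧ p1 ∧ ¬p2) ∨ (p4 ∧ ¬p2)   [distribute ∧ over ∨]
≡ (¬p4 ∧ ¬p1 ∧ p2) ∨ (¬p4 ∧ p1 ∧ ¬p2) ∨ (p4 ∧ ¬p2)   [simplify]

(¬p4 ∧ ¬p1 ∧ p2) ∨ (¬p4 ∧ p1 ∧ ¬p2) ∨ (p4 ∧ ¬p2)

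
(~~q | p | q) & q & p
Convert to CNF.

(~~q | p | q) & q & p
⇔ (q | p | q) & q & p
⇔ q & p

q & p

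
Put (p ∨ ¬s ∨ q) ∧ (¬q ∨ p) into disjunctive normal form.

(p ∨ ¬s ∨ q) ∧ (¬q ∨ p)
≡ (p ∧ ¬q) ∨ (p ∧ p) ∨ (¬s ∧ ¬q) ∨ (¬s ∧ p) ∨ (q ∧ ¬q) ∨ (q ∧ p)   [distribute ∧ over ∨]
≡ p ∨ (¬s ∧ ¬q)   [simplify]

p ∨ (¬s ∧ ¬q)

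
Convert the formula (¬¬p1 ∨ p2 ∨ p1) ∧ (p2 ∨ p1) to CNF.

(¬¬p1 ∨ p2 ∨ p1) ∧ (p2 ∨ p1)
≡ (p1 ∨ p2 ∨ p1) ∧ (p2 ∨ p1)   (double negation)
≡ p1 ∨ p2   (simplify)

p1 ∨ p2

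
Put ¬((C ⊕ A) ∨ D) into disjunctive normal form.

¬((C ⊕ A) ∨ D)
= ¬((C ∧ ¬A) ∨ (¬C ∧ A) ∨ D)   [expand ⊕]
= ¬(C ∧ ¬A) ∧ ¬(¬C ∧ A) ∧ ¬D   [De Morgan]
= (¬C ∨ ¬¬A) ∧ ¬(¬C ∧ A) ∧ ¬D   [De Morgan]
= (¬C ∨ A) ∧ ¬(¬C ∧ A) ∧ ¬D   [double negation]
= (¬C ∨ A) ∧ (¬¬C ∨ ¬A) ∧ ¬D   [De Morgan]
= (¬C ∨ A) ∧ (C ∨ ¬A) ∧ ¬D   [double negation]
= (¬C ∧ C ∧ ¬D) ∨ (¬C ∧ ¬A ∧ ¬D) ∨ (A ∧ C ∧ ¬D) ∨ (A ∧ ¬A ∧ ¬D)   [distribute ∧ over ∨]
= (¬C ∧ ¬A ∧ ¬D) ∨ (A ∧ C ∧ ¬D)   [simplify]

(¬C ∧ ¬A ∧ ¬D) ∨ (A ∧ C ∧ ¬D)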